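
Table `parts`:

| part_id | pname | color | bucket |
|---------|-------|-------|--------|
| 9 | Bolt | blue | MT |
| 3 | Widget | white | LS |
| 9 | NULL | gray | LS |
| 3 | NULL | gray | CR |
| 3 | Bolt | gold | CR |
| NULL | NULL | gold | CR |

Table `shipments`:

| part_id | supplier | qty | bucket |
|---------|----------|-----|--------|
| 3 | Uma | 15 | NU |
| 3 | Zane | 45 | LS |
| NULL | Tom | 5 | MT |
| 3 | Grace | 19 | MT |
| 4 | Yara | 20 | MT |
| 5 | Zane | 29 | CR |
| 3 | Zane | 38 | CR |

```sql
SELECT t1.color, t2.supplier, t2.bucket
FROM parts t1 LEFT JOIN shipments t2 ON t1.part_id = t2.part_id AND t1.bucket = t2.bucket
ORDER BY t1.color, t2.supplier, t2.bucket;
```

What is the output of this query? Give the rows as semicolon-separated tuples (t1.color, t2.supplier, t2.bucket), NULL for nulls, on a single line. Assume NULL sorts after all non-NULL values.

LEFT JOIN keeps every row from `parts`; unmatched rows get NULL for `shipments`'s columns.
Matching on t1.part_id = t2.part_id AND t1.bucket = t2.bucket. A NULL in a compared column never satisfies the condition.
- t1[0] part_id=9, bucket=MT → no match; kept with NULLs on the t2 side.
- t1[1] part_id=3, bucket=LS → 1 match(es) in t2 → 1 row(s).
- t1[2] part_id=9, bucket=LS → no match; kept with NULLs on the t2 side.
- t1[3] part_id=3, bucket=CR → 1 match(es) in t2 → 1 row(s).
- t1[4] part_id=3, bucket=CR → 1 match(es) in t2 → 1 row(s).
- t1[5] part_id=NULL, bucket=CR → no match; kept with NULLs on the t2 side.
After projecting and ordering:
t1.color | t2.supplier | t2.bucket
blue | NULL | NULL
gold | Zane | CR
gold | NULL | NULL
gray | Zane | CR
gray | NULL | NULL
white | Zane | LS

(blue, NULL, NULL); (gold, Zane, CR); (gold, NULL, NULL); (gray, Zane, CR); (gray, NULL, NULL); (white, Zane, LS)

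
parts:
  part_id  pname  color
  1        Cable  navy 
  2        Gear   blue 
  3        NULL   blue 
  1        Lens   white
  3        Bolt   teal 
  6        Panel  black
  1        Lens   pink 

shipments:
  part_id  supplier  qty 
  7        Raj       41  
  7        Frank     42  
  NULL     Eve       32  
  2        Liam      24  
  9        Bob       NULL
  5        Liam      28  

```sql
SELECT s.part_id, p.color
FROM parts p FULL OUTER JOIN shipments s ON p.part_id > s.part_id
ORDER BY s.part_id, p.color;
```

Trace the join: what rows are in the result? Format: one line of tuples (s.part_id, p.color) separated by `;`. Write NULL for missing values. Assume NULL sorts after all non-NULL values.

(2, black); (2, blue); (2, teal); (5, black); (7, NULL); (7, NULL); (9, NULL); (NULL, blue); (NULL, navy); (NULL, pink); (NULL, white); (NULL, NULL)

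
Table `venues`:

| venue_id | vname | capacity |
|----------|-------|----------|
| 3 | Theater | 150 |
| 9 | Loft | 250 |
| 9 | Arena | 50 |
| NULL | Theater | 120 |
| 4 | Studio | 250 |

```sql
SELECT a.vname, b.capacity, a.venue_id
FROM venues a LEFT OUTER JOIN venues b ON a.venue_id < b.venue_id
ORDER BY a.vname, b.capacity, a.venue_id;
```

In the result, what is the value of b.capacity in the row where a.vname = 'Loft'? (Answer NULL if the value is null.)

LEFT JOIN keeps every row from `venues a`; unmatched rows get NULL for `venues b`'s columns.
Matching on a.venue_id < b.venue_id. A NULL in a compared column never satisfies the condition.
- venue_id=3: 3 matching b row(s), so 3 row(s) emitted.
- venue_id=9: no b row matches, row kept with b columns NULL.
- venue_id=9: no b row matches, row kept with b columns NULL.
- venue_id=NULL: no b row matches, row kept with b columns NULL.
- venue_id=4: 2 matching b row(s), so 2 row(s) emitted.

NULL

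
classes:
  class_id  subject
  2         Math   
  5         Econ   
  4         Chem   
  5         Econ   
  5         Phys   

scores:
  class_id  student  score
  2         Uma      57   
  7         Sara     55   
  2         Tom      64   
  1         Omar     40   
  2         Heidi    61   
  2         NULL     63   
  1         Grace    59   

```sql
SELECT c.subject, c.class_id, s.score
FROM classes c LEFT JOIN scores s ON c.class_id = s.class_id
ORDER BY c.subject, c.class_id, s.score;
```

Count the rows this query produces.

8

LEFT JOIN keeps every row from `classes`; unmatched rows get NULL for `scores`'s columns.
Matching on c.class_id = s.class_id.
- c (class_id=2) pairs with 4 row(s) of s.
- c (class_id=5) has no partner → padded with NULL.
- c (class_id=4) has no partner → padded with NULL.
- c (class_id=5) has no partner → padded with NULL.
- c (class_id=5) has no partner → padded with NULL.
Total: 4 matched + 4 padded = 8 rows.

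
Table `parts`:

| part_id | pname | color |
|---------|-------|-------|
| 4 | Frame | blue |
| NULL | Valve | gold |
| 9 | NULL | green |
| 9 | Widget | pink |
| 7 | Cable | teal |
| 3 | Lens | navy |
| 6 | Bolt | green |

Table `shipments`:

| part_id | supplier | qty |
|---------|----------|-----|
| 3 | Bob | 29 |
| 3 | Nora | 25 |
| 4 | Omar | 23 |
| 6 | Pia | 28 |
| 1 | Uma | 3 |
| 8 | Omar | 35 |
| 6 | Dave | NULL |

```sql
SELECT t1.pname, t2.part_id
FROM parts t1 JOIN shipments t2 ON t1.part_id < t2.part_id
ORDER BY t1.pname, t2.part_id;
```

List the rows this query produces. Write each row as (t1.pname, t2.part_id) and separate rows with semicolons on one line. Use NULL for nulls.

(Bolt, 8); (Cable, 8); (Frame, 6); (Frame, 6); (Frame, 8); (Lens, 4); (Lens, 6); (Lens, 6); (Lens, 8)

INNER JOIN keeps only pairs where the ON condition holds.
Matching on t1.part_id < t2.part_id. A NULL in a compared column never satisfies the condition.
- t1 row (part_id=4): matches 3 t2 row(s) → 3 output row(s).
- t1 row (part_id=NULL): no match → dropped.
- t1 row (part_id=9): no match → dropped.
- t1 row (part_id=9): no match → dropped.
- t1 row (part_id=7): matches 1 t2 row(s) → 1 output row(s).
- t1 row (part_id=3): matches 4 t2 row(s) → 4 output row(s).
- t1 row (part_id=6): matches 1 t2 row(s) → 1 output row(s).
After projecting and ordering:
t1.pname | t2.part_id
Bolt | 8
Cable | 8
Frame | 6
Frame | 6
Frame | 8
Lens | 4
Lens | 6
Lens | 6
Lens | 8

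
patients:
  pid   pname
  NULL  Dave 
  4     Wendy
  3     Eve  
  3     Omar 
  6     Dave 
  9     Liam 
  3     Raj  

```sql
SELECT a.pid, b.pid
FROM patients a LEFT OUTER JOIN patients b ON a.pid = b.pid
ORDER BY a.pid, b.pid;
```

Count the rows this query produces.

LEFT JOIN keeps every row from `patients a`; unmatched rows get NULL for `patients b`'s columns.
Matching on a.pid = b.pid. A NULL in a compared column never satisfies the condition.
- pid=NULL: no b row matches, row kept with b columns NULL.
- pid=4: 1 matching b row(s), so 1 row(s) emitted.
- pid=3: 3 matching b row(s), so 3 row(s) emitted.
- pid=3: 3 matching b row(s), so 3 row(s) emitted.
- pid=6: 1 matching b row(s), so 1 row(s) emitted.
- pid=9: 1 matching b row(s), so 1 row(s) emitted.
- pid=3: 3 matching b row(s), so 3 row(s) emitted.
Total: 12 matched + 1 padded = 13 rows.

13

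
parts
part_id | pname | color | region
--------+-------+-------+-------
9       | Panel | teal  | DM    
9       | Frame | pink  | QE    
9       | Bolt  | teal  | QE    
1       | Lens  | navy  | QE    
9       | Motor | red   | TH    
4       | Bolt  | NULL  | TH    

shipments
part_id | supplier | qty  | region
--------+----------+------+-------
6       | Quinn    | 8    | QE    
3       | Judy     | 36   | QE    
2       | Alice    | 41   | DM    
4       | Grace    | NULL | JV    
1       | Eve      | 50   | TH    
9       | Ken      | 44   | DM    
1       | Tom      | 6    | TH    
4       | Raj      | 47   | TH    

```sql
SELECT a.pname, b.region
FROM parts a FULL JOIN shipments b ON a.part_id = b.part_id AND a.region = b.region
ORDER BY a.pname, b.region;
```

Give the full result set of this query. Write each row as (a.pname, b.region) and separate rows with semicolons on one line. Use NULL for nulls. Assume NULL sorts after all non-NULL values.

(Bolt, TH); (Bolt, NULL); (Frame, NULL); (Lens, NULL); (Motor, NULL); (Panel, DM); (NULL, DM); (NULL, JV); (NULL, QE); (NULL, QE); (NULL, TH); (NULL, TH)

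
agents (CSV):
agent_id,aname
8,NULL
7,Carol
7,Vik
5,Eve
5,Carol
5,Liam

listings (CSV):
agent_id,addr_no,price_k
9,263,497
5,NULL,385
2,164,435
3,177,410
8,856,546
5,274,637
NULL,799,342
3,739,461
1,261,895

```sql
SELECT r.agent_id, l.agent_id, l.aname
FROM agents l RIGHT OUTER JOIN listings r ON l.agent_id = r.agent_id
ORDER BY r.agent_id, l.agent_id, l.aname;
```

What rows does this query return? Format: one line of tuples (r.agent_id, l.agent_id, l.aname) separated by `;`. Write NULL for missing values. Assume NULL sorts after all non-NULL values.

(1, NULL, NULL); (2, NULL, NULL); (3, NULL, NULL); (3, NULL, NULL); (5, 5, Carol); (5, 5, Carol); (5, 5, Eve); (5, 5, Eve); (5, 5, Liam); (5, 5, Liam); (8, 8, NULL); (9, NULL, NULL); (NULL, NULL, NULL)

RIGHT JOIN keeps every row from `listings`; unmatched rows get NULL for `agents`'s columns.
Matching on l.agent_id = r.agent_id. A NULL in a compared column never satisfies the condition.
- l[0] agent_id=8 → 1 match(es) in r → 1 row(s).
- l[1] agent_id=7 → no match.
- l[2] agent_id=7 → no match.
- l[3] agent_id=5 → 2 match(es) in r → 2 row(s).
- l[4] agent_id=5 → 2 match(es) in r → 2 row(s).
- l[5] agent_id=5 → 2 match(es) in r → 2 row(s).
- 6 row(s) from r found no l partner → padded with NULL.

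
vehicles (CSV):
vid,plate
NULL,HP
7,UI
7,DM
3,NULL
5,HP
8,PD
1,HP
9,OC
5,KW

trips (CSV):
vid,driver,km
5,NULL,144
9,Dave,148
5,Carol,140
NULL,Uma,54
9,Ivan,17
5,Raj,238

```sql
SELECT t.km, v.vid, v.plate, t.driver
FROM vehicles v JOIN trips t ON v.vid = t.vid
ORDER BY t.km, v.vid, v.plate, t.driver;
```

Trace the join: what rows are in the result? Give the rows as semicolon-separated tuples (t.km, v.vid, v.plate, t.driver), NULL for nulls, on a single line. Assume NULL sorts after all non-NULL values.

INNER JOIN keeps only pairs where the ON condition holds.
Matching on v.vid = t.vid. A NULL in a compared column never satisfies the condition.
- v[0] vid=NULL → no match; dropped.
- v[1] vid=7 → no match; dropped.
- v[2] vid=7 → no match; dropped.
- v[3] vid=3 → no match; dropped.
- v[4] vid=5 → 3 match(es) in t → 3 row(s).
- v[5] vid=8 → no match; dropped.
- v[6] vid=1 → no match; dropped.
- v[7] vid=9 → 2 match(es) in t → 2 row(s).
- v[8] vid=5 → 3 match(es) in t → 3 row(s).
After projecting and ordering:
t.km | v.vid | v.plate | t.driver
17 | 9 | OC | Ivan
140 | 5 | HP | Carol
140 | 5 | KW | Carol
144 | 5 | HP | NULL
144 | 5 | KW | NULL
148 | 9 | OC | Dave
238 | 5 | HP | Raj
238 | 5 | KW | Raj

(17, 9, OC, Ivan); (140, 5, HP, Carol); (140, 5, KW, Carol); (144, 5, HP, NULL); (144, 5, KW, NULL); (148, 9, OC, Dave); (238, 5, HP, Raj); (238, 5, KW, Raj)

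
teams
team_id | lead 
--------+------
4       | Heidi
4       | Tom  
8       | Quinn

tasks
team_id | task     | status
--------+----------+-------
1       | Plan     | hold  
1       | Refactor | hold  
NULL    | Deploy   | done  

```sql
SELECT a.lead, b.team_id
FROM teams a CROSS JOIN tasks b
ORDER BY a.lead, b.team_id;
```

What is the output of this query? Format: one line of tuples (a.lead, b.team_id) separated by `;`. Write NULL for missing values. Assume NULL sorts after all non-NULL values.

CROSS JOIN pairs every row of `teams` with every row of `tasks`: 3 × 3 = 9 rows.
After projecting and ordering:
a.lead | b.team_id
Heidi | 1
Heidi | 1
Heidi | NULL
Quinn | 1
Quinn | 1
Quinn | NULL
Tom | 1
Tom | 1
Tom | NULL

(Heidi, 1); (Heidi, 1); (Heidi, NULL); (Quinn, 1); (Quinn, 1); (Quinn, NULL); (Tom, 1); (Tom, 1); (Tom, NULL)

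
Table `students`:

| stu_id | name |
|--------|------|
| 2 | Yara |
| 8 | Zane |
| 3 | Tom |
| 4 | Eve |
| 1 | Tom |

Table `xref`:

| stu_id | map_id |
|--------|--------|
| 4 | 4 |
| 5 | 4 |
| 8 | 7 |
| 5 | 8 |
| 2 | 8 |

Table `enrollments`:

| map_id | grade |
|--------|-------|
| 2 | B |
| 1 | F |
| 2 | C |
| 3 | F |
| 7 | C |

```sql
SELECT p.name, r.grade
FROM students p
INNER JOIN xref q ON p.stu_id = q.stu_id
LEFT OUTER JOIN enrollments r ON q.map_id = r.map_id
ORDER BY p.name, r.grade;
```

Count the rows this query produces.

3

Step 1 — p INNER JOIN q on stu_id → 3 row(s).
Then LEFT JOIN `enrollments r` on map_id: each of those 3 rows is kept; rows whose q.map_id has no match in r get NULL for r's columns.
Result: 3 row(s).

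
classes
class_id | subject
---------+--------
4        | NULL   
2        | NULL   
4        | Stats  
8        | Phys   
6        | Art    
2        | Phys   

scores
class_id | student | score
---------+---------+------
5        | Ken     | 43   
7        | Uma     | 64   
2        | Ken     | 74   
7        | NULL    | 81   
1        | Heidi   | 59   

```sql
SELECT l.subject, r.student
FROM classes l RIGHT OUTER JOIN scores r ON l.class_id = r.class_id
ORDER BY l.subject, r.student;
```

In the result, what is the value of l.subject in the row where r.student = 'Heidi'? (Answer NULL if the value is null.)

RIGHT JOIN keeps every row from `scores`; unmatched rows get NULL for `classes`'s columns.
Matching on l.class_id = r.class_id.
Matched pairs: 2; unmatched r rows kept: 4.

NULL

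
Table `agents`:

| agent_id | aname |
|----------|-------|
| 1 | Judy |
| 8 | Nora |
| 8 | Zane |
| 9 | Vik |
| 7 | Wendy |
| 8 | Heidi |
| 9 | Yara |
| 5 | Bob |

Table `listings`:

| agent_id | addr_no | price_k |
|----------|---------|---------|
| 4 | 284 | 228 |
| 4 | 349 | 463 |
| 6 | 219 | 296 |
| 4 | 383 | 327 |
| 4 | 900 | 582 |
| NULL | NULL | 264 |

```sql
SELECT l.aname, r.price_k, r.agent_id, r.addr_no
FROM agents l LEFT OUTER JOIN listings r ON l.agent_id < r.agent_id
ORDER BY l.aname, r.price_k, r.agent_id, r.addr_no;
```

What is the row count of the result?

LEFT JOIN keeps every row from `agents`; unmatched rows get NULL for `listings`'s columns.
Matching on l.agent_id < r.agent_id. A NULL in a compared column never satisfies the condition.
Matched pairs: 6; unmatched l rows kept: 6.
Total: 6 matched + 6 padded = 12 rows.

12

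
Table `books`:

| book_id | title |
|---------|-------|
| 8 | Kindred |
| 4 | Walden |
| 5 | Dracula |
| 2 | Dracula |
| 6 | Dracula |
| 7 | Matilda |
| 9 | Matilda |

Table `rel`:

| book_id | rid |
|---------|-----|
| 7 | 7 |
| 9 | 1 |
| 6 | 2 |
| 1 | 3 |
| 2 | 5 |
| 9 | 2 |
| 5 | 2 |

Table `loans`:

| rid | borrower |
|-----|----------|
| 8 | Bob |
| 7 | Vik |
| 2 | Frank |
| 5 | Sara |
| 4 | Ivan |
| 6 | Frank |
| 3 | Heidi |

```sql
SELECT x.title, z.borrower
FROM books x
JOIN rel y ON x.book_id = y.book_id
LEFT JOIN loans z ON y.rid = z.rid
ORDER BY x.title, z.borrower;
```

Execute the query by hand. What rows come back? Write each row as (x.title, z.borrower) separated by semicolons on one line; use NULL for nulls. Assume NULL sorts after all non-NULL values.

Evaluate left to right. First `books x INNER JOIN rel y` on book_id: 6 row(s).
Then LEFT JOIN `loans z` on rid: each of those 6 rows is kept; rows whose y.rid has no match in z get NULL for z's columns.

(Dracula, Frank); (Dracula, Frank); (Dracula, Sara); (Matilda, Frank); (Matilda, Vik); (Matilda, NULL)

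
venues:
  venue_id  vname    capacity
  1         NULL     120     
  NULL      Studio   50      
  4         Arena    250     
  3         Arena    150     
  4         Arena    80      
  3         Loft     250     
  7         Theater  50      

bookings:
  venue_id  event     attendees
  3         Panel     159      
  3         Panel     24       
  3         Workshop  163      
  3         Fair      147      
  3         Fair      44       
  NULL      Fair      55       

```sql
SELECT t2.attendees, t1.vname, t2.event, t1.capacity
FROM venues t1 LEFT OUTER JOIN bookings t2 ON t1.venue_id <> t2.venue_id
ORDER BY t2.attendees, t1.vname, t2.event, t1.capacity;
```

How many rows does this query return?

23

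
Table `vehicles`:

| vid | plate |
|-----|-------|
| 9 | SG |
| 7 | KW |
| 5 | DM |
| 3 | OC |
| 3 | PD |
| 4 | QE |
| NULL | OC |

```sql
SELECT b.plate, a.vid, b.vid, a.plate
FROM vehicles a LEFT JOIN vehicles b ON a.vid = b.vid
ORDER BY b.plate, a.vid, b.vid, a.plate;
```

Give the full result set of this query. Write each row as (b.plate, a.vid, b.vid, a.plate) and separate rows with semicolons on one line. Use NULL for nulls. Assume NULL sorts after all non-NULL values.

LEFT JOIN keeps every row from `vehicles a`; unmatched rows get NULL for `vehicles b`'s columns.
Matching on a.vid = b.vid. A NULL in a compared column never satisfies the condition.
Matched pairs: 8; unmatched a rows kept: 1.

(DM, 5, 5, DM); (KW, 7, 7, KW); (OC, 3, 3, OC); (OC, 3, 3, PD); (PD, 3, 3, OC); (PD, 3, 3, PD); (QE, 4, 4, QE); (SG, 9, 9, SG); (NULL, NULL, NULL, OC)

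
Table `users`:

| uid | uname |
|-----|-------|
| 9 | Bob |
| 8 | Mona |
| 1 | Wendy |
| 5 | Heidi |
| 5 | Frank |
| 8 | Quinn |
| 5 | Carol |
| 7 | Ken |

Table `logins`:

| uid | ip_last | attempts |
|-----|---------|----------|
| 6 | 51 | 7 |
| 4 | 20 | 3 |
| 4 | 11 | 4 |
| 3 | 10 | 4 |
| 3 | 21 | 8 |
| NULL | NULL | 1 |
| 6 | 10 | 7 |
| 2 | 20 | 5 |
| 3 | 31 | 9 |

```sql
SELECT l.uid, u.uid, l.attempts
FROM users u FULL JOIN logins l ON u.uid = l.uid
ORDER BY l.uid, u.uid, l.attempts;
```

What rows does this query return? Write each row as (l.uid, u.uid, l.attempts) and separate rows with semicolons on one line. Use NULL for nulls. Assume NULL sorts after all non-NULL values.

FULL OUTER JOIN keeps every row from both sides; unmatched rows get NULL for the other side's columns.
Matching on u.uid = l.uid. A NULL in a compared column never satisfies the condition.
- u row (uid=9): no match → kept, l columns NULL.
- u row (uid=8): no match → kept, l columns NULL.
- u row (uid=1): no match → kept, l columns NULL.
- u row (uid=5): no match → kept, l columns NULL.
- u row (uid=5): no match → kept, l columns NULL.
- u row (uid=8): no match → kept, l columns NULL.
- u row (uid=5): no match → kept, l columns NULL.
- u row (uid=7): no match → kept, l columns NULL.
- plus 9 unmatched l row(s), each kept with NULL u columns.

(2, NULL, 5); (3, NULL, 4); (3, NULL, 8); (3, NULL, 9); (4, NULL, 3); (4, NULL, 4); (6, NULL, 7); (6, NULL, 7); (NULL, 1, NULL); (NULL, 5, NULL); (NULL, 5, NULL); (NULL, 5, NULL); (NULL, 7, NULL); (NULL, 8, NULL); (NULL, 8, NULL); (NULL, 9, NULL); (NULL, NULL, 1)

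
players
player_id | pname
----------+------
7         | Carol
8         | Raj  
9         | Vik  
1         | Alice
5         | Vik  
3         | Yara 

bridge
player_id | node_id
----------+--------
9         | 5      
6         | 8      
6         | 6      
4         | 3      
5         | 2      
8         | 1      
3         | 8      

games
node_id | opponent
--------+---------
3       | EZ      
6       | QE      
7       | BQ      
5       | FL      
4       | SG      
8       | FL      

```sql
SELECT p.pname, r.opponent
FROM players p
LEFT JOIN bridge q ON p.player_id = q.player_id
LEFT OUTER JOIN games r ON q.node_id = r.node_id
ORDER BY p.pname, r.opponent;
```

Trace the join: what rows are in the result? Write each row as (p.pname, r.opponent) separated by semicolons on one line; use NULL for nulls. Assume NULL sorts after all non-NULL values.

(Alice, NULL); (Carol, NULL); (Raj, NULL); (Vik, FL); (Vik, NULL); (Yara, FL)

Evaluate left to right. First `players p LEFT JOIN bridge q` on player_id: 6 row(s).
Then LEFT JOIN `games r` on node_id: each of those 6 rows is kept; rows whose q.node_id has no match in r get NULL for r's columns.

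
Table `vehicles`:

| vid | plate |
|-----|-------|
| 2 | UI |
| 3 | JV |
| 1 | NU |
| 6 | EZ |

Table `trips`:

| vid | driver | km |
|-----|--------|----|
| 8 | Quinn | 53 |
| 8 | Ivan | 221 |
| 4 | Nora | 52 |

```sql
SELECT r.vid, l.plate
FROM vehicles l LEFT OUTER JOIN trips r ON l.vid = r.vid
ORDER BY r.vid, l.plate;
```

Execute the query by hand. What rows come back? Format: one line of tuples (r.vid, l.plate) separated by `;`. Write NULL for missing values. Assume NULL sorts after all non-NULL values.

LEFT JOIN keeps every row from `vehicles`; unmatched rows get NULL for `trips`'s columns.
Matching on l.vid = r.vid.
Matched pairs: 0; unmatched l rows kept: 4.

(NULL, EZ); (NULL, JV); (NULL, NU); (NULL, UI)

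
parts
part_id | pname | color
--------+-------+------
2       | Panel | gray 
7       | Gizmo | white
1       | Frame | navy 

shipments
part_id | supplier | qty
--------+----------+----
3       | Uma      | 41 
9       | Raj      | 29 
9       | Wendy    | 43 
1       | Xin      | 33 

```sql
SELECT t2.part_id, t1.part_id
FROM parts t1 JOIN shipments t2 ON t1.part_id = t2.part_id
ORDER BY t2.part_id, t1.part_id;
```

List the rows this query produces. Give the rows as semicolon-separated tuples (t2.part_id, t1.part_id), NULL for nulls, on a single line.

(1, 1)

INNER JOIN keeps only pairs where the ON condition holds.
Matching on t1.part_id = t2.part_id.
- part_id=2: no matching t2 row, dropped.
- part_id=7: no matching t2 row, dropped.
- part_id=1: 1 matching t2 row(s), so 1 row(s) emitted.
After projecting and ordering:
t2.part_id | t1.part_id
1 | 1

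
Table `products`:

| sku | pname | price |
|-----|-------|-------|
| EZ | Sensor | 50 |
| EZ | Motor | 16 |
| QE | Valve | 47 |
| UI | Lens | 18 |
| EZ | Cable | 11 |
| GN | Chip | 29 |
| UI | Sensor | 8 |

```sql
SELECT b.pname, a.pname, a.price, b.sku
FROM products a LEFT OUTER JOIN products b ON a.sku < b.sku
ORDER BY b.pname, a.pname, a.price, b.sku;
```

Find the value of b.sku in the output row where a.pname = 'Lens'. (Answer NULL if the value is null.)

LEFT JOIN keeps every row from `products a`; unmatched rows get NULL for `products b`'s columns.
Matching on a.sku < b.sku.
- sku=EZ: 4 matching b row(s), so 4 row(s) emitted.
- sku=EZ: 4 matching b row(s), so 4 row(s) emitted.
- sku=QE: 2 matching b row(s), so 2 row(s) emitted.
- sku=UI: no b row matches, row kept with b columns NULL.
- sku=EZ: 4 matching b row(s), so 4 row(s) emitted.
- sku=GN: 3 matching b row(s), so 3 row(s) emitted.
- sku=UI: no b row matches, row kept with b columns NULL.

NULL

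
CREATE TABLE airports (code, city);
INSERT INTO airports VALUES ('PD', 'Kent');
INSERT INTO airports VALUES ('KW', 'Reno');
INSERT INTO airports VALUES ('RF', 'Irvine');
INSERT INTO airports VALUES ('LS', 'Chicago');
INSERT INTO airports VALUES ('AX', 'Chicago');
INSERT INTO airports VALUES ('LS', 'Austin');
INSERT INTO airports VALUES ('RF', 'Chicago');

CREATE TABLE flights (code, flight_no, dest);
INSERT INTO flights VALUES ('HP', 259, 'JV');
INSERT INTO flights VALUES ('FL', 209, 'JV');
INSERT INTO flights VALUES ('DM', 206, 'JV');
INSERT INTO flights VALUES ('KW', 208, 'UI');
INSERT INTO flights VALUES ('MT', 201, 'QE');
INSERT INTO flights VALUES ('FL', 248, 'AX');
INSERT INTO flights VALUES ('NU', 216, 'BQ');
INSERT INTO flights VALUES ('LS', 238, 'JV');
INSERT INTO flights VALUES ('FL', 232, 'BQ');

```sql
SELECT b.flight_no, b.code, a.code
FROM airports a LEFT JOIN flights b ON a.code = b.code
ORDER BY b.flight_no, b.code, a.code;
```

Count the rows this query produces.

7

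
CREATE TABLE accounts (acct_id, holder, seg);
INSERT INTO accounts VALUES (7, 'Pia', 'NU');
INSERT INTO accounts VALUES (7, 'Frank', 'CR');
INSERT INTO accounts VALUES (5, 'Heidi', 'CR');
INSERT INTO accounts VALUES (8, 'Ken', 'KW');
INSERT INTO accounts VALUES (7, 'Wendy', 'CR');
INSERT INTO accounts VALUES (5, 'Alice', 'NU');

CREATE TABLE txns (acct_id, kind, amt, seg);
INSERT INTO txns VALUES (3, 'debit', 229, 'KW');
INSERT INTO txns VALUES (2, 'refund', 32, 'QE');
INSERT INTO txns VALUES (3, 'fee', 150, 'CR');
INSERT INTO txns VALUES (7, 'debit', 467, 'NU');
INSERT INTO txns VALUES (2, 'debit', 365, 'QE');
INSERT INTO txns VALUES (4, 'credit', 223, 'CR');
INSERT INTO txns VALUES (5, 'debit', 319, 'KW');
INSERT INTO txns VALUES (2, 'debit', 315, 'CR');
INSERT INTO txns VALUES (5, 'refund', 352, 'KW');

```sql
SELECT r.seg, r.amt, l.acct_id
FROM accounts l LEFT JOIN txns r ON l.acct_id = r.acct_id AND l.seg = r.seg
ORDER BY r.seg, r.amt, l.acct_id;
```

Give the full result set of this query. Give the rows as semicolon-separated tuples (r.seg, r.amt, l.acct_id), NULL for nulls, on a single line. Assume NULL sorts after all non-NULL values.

(NU, 467, 7); (NULL, NULL, 5); (NULL, NULL, 5); (NULL, NULL, 7); (NULL, NULL, 7); (NULL, NULL, 8)

LEFT JOIN keeps every row from `accounts`; unmatched rows get NULL for `txns`'s columns.
Matching on l.acct_id = r.acct_id AND l.seg = r.seg.
Matched pairs: 1; unmatched l rows kept: 5.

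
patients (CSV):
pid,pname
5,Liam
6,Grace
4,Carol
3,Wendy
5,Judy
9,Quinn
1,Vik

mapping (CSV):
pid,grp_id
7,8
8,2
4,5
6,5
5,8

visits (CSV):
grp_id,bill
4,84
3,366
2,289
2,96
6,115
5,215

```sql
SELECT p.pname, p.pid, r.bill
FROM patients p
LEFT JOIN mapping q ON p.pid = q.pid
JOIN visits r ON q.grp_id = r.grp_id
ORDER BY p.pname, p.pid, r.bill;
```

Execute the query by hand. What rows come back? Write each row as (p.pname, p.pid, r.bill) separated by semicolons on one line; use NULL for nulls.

Step 1 — p LEFT JOIN q on pid → 7 row(s).
Then INNER JOIN `visits r` on grp_id: keep only rows whose q.grp_id appears in r.

(Carol, 4, 215); (Grace, 6, 215)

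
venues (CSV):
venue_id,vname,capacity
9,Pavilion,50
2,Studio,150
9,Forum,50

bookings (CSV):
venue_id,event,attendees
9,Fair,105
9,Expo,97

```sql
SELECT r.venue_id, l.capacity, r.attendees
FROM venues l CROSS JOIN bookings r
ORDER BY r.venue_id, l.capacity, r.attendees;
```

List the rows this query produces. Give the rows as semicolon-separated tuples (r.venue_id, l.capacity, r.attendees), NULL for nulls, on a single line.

CROSS JOIN pairs every row of `venues` with every row of `bookings`: 3 × 2 = 6 rows.
After projecting and ordering:
r.venue_id | l.capacity | r.attendees
9 | 50 | 97
9 | 50 | 97
9 | 50 | 105
9 | 50 | 105
9 | 150 | 97
9 | 150 | 105

(9, 50, 97); (9, 50, 97); (9, 50, 105); (9, 50, 105); (9, 150, 97); (9, 150, 105)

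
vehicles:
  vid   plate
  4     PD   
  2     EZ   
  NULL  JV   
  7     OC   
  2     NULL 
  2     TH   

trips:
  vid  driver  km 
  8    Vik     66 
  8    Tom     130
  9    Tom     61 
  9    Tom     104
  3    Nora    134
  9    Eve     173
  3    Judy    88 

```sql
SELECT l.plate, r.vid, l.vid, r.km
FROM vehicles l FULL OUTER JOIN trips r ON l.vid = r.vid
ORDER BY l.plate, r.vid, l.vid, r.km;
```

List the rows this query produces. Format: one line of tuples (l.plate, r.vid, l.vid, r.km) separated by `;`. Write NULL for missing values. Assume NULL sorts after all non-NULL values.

(EZ, NULL, 2, NULL); (JV, NULL, NULL, NULL); (OC, NULL, 7, NULL); (PD, NULL, 4, NULL); (TH, NULL, 2, NULL); (NULL, 3, NULL, 88); (NULL, 3, NULL, 134); (NULL, 8, NULL, 66); (NULL, 8, NULL, 130); (NULL, 9, NULL, 61); (NULL, 9, NULL, 104); (NULL, 9, NULL, 173); (NULL, NULL, 2, NULL)

FULL OUTER JOIN keeps every row from both sides; unmatched rows get NULL for the other side's columns.
Matching on l.vid = r.vid. A NULL in a compared column never satisfies the condition.
- l (vid=4) has no partner → padded with NULL.
- l (vid=2) has no partner → padded with NULL.
- l (vid=NULL) has no partner → padded with NULL.
- l (vid=7) has no partner → padded with NULL.
- l (vid=2) has no partner → padded with NULL.
- l (vid=2) has no partner → padded with NULL.
- plus 7 unmatched r row(s), each kept with NULL l columns.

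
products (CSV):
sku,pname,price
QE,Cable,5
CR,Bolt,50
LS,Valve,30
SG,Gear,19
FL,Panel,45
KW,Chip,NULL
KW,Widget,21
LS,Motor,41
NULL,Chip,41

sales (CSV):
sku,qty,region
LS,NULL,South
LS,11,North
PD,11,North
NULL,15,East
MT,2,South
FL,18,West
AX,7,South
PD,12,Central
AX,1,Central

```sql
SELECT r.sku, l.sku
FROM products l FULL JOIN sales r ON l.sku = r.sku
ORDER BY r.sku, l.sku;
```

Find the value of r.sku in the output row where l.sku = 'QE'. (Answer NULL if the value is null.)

NULL

FULL OUTER JOIN keeps every row from both sides; unmatched rows get NULL for the other side's columns.
Matching on l.sku = r.sku. A NULL in a compared column never satisfies the condition.
- sku=QE: no r row matches, row kept with r columns NULL.
- sku=CR: no r row matches, row kept with r columns NULL.
- sku=LS: 2 matching r row(s), so 2 row(s) emitted.
- sku=SG: no r row matches, row kept with r columns NULL.
- sku=FL: 1 matching r row(s), so 1 row(s) emitted.
- sku=KW: no r row matches, row kept with r columns NULL.
- sku=KW: no r row matches, row kept with r columns NULL.
- sku=LS: 2 matching r row(s), so 2 row(s) emitted.
- sku=NULL: no r row matches, row kept with r columns NULL.
- 6 r row(s) had no l match → kept, l columns NULL.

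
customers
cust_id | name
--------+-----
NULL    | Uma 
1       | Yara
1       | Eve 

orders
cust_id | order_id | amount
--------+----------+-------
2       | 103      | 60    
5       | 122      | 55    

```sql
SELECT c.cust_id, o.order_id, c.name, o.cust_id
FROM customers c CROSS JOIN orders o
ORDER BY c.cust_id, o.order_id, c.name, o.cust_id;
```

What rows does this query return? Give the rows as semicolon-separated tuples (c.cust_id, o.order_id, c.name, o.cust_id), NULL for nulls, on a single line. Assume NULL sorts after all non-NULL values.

CROSS JOIN pairs every row of `customers` with every row of `orders`: 3 × 2 = 6 rows.
After projecting and ordering:
c.cust_id | o.order_id | c.name | o.cust_id
1 | 103 | Eve | 2
1 | 103 | Yara | 2
1 | 122 | Eve | 5
1 | 122 | Yara | 5
NULL | 103 | Uma | 2
NULL | 122 | Uma | 5

(1, 103, Eve, 2); (1, 103, Yara, 2); (1, 122, Eve, 5); (1, 122, Yara, 5); (NULL, 103, Uma, 2); (NULL, 122, Uma, 5)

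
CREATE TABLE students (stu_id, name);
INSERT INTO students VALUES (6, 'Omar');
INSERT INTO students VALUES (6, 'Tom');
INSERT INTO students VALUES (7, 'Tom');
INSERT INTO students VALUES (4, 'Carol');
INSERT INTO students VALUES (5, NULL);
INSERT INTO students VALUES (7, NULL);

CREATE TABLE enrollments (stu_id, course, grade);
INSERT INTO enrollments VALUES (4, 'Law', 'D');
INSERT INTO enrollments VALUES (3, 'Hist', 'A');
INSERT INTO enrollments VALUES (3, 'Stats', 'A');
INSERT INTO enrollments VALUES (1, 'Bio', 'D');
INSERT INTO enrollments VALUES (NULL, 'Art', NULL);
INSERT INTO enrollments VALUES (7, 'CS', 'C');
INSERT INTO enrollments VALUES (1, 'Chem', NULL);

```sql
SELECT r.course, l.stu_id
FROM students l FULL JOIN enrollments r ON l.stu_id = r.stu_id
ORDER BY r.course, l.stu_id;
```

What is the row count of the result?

FULL OUTER JOIN keeps every row from both sides; unmatched rows get NULL for the other side's columns.
Matching on l.stu_id = r.stu_id. A NULL in a compared column never satisfies the condition.
Matched pairs: 3; unmatched l rows kept: 3; unmatched r rows kept: 5.
Total: 3 matched + 8 padded = 11 rows.

11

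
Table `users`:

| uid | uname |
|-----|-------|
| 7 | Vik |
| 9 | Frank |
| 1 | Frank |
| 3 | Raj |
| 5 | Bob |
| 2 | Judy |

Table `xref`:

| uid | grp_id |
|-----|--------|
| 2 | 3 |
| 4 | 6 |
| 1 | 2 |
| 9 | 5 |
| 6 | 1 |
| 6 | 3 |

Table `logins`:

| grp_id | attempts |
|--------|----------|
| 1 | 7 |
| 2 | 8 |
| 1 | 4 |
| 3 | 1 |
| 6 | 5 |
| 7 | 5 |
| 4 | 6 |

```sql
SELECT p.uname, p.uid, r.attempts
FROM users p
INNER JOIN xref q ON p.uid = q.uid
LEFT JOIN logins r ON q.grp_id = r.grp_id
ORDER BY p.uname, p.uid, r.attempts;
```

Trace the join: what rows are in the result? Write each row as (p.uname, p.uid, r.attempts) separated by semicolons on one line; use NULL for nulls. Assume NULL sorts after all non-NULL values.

Evaluate left to right. First `users p INNER JOIN xref q` on uid: 3 row(s).
Then LEFT JOIN `logins r` on grp_id: each of those 3 rows is kept; rows whose q.grp_id has no match in r get NULL for r's columns.

(Frank, 1, 8); (Frank, 9, NULL); (Judy, 2, 1)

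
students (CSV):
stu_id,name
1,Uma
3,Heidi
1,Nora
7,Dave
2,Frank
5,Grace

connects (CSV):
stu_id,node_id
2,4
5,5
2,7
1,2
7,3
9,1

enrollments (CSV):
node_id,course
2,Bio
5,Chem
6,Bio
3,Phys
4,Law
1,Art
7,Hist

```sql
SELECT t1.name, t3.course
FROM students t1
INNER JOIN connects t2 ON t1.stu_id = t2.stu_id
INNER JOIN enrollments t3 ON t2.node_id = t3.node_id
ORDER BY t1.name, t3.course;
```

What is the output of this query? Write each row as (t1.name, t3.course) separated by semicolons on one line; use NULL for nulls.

Joins associate left-to-right: students INNER JOIN connects on stu_id gives 6 intermediate row(s).
Then INNER JOIN `enrollments t3` on node_id: keep only rows whose t2.node_id appears in t3.

(Dave, Phys); (Frank, Hist); (Frank, Law); (Grace, Chem); (Nora, Bio); (Uma, Bio)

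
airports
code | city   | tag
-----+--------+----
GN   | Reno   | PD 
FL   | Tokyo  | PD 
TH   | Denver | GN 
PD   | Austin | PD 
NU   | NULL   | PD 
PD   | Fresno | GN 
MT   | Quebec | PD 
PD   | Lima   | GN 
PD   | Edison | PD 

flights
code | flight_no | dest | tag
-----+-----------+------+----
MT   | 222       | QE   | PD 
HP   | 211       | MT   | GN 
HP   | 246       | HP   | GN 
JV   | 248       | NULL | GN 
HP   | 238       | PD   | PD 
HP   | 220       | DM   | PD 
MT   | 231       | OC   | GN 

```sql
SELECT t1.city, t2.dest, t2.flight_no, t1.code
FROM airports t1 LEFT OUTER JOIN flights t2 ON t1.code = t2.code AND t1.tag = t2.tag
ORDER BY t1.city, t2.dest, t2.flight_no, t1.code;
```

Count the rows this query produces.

9

LEFT JOIN keeps every row from `airports`; unmatched rows get NULL for `flights`'s columns.
Matching on t1.code = t2.code AND t1.tag = t2.tag.
- code=GN, tag=PD: no t2 row matches, row kept with t2 columns NULL.
- code=FL, tag=PD: no t2 row matches, row kept with t2 columns NULL.
- code=TH, tag=GN: no t2 row matches, row kept with t2 columns NULL.
- code=PD, tag=PD: no t2 row matches, row kept with t2 columns NULL.
- code=NU, tag=PD: no t2 row matches, row kept with t2 columns NULL.
- code=PD, tag=GN: no t2 row matches, row kept with t2 columns NULL.
- code=MT, tag=PD: 1 matching t2 row(s), so 1 row(s) emitted.
- code=PD, tag=GN: no t2 row matches, row kept with t2 columns NULL.
- code=PD, tag=PD: no t2 row matches, row kept with t2 columns NULL.
Total: 1 matched + 8 padded = 9 rows.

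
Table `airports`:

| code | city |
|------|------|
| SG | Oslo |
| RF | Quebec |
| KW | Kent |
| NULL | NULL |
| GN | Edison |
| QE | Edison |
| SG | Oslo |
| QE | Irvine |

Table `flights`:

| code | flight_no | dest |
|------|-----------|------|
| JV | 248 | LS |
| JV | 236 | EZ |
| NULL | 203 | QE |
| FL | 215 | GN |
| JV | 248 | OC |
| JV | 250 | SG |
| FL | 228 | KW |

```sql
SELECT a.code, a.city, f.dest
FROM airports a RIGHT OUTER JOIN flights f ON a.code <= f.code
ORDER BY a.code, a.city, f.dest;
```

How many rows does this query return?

7

RIGHT JOIN keeps every row from `flights`; unmatched rows get NULL for `airports`'s columns.
Matching on a.code <= f.code. A NULL in a compared column never satisfies the condition.
- a row (code=SG): no match.
- a row (code=RF): no match.
- a row (code=KW): no match.
- a row (code=NULL): no match.
- a row (code=GN): matches 4 f row(s) → 4 output row(s).
- a row (code=QE): no match.
- a row (code=SG): no match.
- a row (code=QE): no match.
- plus 3 unmatched f row(s), each kept with NULL a columns.
Total: 4 matched + 3 padded = 7 rows.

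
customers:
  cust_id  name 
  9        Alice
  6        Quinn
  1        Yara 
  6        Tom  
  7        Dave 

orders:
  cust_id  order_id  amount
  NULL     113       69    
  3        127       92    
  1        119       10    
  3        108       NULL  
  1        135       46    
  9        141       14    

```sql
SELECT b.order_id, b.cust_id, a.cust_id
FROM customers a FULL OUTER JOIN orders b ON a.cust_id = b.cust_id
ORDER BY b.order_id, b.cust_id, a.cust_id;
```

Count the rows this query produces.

9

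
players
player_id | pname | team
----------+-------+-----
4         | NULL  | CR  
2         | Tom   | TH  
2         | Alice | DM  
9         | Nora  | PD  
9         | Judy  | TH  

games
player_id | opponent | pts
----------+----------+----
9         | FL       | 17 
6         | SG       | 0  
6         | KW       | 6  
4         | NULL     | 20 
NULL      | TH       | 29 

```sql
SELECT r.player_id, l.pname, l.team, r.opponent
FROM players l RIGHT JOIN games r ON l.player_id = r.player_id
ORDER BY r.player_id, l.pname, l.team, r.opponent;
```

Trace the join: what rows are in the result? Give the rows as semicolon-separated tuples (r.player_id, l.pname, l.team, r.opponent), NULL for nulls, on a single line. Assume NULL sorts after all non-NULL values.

(4, NULL, CR, NULL); (6, NULL, NULL, KW); (6, NULL, NULL, SG); (9, Judy, TH, FL); (9, Nora, PD, FL); (NULL, NULL, NULL, TH)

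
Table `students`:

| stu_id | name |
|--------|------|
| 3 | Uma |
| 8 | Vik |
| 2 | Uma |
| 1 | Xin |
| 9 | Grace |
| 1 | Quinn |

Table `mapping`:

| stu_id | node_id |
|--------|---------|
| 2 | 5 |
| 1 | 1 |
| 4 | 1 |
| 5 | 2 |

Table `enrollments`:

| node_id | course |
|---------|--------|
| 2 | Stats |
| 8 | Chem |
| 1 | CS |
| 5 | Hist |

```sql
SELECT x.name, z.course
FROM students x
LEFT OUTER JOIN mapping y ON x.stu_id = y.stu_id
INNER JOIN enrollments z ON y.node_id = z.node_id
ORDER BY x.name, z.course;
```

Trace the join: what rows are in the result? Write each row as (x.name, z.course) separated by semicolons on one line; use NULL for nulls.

(Quinn, CS); (Uma, Hist); (Xin, CS)

Step 1 — x LEFT JOIN y on stu_id → 6 row(s).
Then INNER JOIN `enrollments z` on node_id: keep only rows whose y.node_id appears in z.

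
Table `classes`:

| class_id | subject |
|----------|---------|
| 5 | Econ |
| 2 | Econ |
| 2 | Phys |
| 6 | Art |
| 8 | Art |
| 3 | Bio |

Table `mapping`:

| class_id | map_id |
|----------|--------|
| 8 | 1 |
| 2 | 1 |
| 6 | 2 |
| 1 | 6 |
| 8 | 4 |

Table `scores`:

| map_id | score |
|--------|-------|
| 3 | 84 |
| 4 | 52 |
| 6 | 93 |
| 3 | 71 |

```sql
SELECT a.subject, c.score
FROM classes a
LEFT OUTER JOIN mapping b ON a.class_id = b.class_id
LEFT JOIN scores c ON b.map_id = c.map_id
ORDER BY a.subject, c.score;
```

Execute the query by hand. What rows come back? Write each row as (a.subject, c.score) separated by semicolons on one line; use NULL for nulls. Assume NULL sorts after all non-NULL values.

(Art, 52); (Art, NULL); (Art, NULL); (Bio, NULL); (Econ, NULL); (Econ, NULL); (Phys, NULL)

Joins associate left-to-right: classes LEFT JOIN mapping on class_id gives 7 intermediate row(s).
Then LEFT JOIN `scores c` on map_id: each of those 7 rows is kept; rows whose b.map_id has no match in c get NULL for c's columns.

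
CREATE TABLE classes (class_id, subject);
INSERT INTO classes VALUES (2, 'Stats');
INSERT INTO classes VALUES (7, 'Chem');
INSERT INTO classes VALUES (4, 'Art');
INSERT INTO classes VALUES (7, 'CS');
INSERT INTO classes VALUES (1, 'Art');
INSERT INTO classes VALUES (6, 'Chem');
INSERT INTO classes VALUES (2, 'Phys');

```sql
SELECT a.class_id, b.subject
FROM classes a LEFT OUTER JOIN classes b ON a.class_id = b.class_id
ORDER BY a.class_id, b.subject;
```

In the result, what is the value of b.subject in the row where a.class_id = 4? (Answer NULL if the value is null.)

Art

LEFT JOIN keeps every row from `classes a`; unmatched rows get NULL for `classes b`'s columns.
Matching on a.class_id = b.class_id.
Matched pairs: 11; unmatched a rows kept: 0.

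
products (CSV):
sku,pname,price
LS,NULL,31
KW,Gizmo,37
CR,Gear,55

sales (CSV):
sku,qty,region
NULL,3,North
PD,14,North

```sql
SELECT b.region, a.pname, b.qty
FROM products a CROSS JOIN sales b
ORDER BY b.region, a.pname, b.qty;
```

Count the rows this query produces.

CROSS JOIN pairs every row of `products` with every row of `sales`: 3 × 2 = 6 rows.

6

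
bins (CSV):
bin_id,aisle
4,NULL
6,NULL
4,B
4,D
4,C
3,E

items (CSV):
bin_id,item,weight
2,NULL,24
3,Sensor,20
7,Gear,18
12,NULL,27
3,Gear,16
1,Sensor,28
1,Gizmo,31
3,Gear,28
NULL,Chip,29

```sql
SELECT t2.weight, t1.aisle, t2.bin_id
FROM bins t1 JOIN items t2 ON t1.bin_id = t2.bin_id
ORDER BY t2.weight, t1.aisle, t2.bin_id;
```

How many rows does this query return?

3

INNER JOIN keeps only pairs where the ON condition holds.
Matching on t1.bin_id = t2.bin_id. A NULL in a compared column never satisfies the condition.
- t1 row (bin_id=4): no match → dropped.
- t1 row (bin_id=6): no match → dropped.
- t1 row (bin_id=4): no match → dropped.
- t1 row (bin_id=4): no match → dropped.
- t1 row (bin_id=4): no match → dropped.
- t1 row (bin_id=3): matches 3 t2 row(s) → 3 output row(s).
Total: 3 rows.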